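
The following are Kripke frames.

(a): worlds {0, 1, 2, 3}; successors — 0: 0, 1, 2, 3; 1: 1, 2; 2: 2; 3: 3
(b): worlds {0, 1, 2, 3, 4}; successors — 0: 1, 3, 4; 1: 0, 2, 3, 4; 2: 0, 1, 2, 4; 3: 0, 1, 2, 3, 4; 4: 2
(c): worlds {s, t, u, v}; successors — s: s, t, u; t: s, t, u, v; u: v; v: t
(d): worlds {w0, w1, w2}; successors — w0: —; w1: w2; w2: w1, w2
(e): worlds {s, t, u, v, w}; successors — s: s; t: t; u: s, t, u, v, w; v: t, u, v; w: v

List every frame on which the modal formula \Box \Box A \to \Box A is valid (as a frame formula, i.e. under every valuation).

The schema corresponds to density: \forall x \forall y (Rxy \to \exists z (Rxz \wedge Rzy)).
(a): ✓.
(b): ✓.
(c): fails — Ruv but no z with Ruz and Rzv.
(d): ✓.
(e): ✓.
Valid on: (a), (b), (d), (e).

(a), (b), (d), (e)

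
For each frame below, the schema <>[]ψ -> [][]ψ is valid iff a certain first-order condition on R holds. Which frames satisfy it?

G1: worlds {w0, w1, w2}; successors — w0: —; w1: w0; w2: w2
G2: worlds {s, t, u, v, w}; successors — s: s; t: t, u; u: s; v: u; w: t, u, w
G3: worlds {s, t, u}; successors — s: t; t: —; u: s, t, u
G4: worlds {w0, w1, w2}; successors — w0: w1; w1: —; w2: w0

G1, G4

Frame correspondent (Sahlqvist): forall x forall y forall z ((xRy & x R^2 z) -> exists w (yRw & z = w)) — i.e. a generalized confluence (Geach) condition.
G1: holds.
G2: fails — tRt, tR²s but no w* with tRw* and s=w*.
G3: fails — uRs, uR²s but no w with sRw and s=w.
G4: holds.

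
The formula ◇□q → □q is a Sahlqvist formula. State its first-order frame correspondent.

The Euclidean property

This is frame-equivalent to ◇q → □◇q (substitute ¬q for q and contrapose).
Suppose ◇q→□◇q is valid. Take Rxy, Rxz and set V(q)={y}. Then ◇q at x, so □◇q at x, so ◇q at z, so some w with Rzw has q; w=y, i.e. Rzy. By symmetry of the argument, Ryz.
The converse is a direct semantic check.
Frame condition: ∀x ∀y ∀z (Rxy ∧ Rxz → Ryz).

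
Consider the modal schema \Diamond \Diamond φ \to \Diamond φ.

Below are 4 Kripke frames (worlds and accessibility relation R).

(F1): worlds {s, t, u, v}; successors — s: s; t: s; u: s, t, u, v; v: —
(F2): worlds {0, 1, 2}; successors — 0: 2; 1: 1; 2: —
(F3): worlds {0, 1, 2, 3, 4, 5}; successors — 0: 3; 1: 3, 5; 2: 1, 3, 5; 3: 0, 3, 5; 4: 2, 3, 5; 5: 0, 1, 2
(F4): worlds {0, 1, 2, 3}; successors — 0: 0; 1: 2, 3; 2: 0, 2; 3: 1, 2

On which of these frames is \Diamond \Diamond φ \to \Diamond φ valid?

(F1), (F2)

Frame correspondent (Sahlqvist): \forall x \forall y \forall z (Rxy \wedge Ryz \to Rxz) — i.e. transitivity.
(F1): holds.
(F2): holds.
(F3): fails — R51 and R13 but not R53.
(F4): fails — R32 and R20 but not R30.
Valid on: (F1), (F2).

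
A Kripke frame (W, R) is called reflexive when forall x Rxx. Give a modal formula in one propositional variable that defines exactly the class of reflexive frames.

This is reflexivity; the standard corresponding axiom is T: □p → p.
Suppose □p→p is valid. At any x set V(p)={w : Rxw}. Then □p holds at x, so p holds at x, i.e. Rxx.

□p → p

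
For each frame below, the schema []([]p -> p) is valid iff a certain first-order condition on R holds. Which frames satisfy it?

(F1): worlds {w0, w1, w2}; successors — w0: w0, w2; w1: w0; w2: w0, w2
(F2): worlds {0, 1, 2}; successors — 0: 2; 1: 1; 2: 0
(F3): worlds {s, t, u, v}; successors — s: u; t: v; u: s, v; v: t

(F1)

Frame correspondent (Sahlqvist): forall x forall y (Rxy -> Ryy) — i.e. shift-reflexivity.
(F1): condition met.
(F2): fails — R20 but not R00.
(F3): fails — Ruv but not Rvv.
Valid on: (F1).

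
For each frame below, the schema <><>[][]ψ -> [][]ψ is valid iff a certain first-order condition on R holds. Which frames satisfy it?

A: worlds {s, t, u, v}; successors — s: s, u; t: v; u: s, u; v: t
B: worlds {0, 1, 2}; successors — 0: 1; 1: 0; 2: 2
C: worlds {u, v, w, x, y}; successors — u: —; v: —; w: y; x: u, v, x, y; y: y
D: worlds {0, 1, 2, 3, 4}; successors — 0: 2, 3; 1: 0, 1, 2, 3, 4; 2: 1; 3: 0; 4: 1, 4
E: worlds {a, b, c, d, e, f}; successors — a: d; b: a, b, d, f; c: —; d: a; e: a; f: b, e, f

A, B

Frame correspondent (Sahlqvist): forall x forall y forall z ((x R^2 y & x R^2 z) -> exists w (y R^2 w & z = w)) — i.e. a generalized confluence (Geach) condition.
A: holds.
B: holds.
C: fails — xR²u, xR²u but no t with uR²t and u=t.
D: fails — 1R²0, 1R²2 but no w with 0R²w and 2=w.
E: fails — bR²a, bR²b but no w with aR²w and b=w.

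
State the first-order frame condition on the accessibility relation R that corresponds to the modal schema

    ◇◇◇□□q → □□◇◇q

∀x ∀y ∀z ((xR³y ∧ xR²z) → ∃w (yR²w ∧ zR²w))

This is a Sahlqvist (Geach-type) schema ◇^3□^2q → □^2◇^2q.
Minimal-valuation argument: fix x; take any y with xR^3y and any z with xR^2z. Set V(q) to the set of worlds R-reachable from y in exactly 2 steps. Then □^2q holds at y, so the antecedent holds at x; validity forces ◇^2q at z, giving a w with zR^2w and yR^2w.
First-order correspondent: ∀x ∀y ∀z ((xR³y ∧ xR²z) → ∃w (yR²w ∧ zR²w)).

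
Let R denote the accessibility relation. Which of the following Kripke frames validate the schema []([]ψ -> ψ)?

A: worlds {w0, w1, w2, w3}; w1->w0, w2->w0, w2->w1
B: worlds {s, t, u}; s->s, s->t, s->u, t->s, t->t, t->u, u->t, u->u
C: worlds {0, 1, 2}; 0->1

B

The schema corresponds to shift-reflexivity: forall x forall y (Rxy -> Ryy).
A: fails — Rw1w0 but not Rw0w0.
B: satisfies the condition.
C: fails — R01 but not R11.
Valid on: B.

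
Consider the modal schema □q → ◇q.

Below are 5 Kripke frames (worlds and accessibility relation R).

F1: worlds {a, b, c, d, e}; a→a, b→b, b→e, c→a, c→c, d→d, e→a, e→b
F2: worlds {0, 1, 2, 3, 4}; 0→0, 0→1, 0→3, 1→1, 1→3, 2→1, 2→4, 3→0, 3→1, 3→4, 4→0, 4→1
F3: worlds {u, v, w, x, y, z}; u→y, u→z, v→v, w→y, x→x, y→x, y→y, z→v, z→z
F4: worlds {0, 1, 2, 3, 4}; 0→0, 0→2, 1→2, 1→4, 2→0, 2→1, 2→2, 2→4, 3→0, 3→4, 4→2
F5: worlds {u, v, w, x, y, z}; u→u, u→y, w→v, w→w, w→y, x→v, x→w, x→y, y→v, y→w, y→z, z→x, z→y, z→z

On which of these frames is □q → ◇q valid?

F1, F2, F3, F4

Frame correspondent (Sahlqvist): ∀x ∃y Rxy — i.e. seriality.
F1: condition met.
F2: condition met.
F3: condition met.
F4: condition met.
F5: fails — world v has no successor.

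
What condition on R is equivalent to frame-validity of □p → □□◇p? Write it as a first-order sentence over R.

This is a Sahlqvist (Geach-type) schema ◇^0□^1p → □^2◇^1p.
Minimal-valuation argument: fix x; take any y with xR^0y and any z with xR^2z. Set V(p) to the set of worlds R-reachable from y in exactly 1 step. Then □^1p holds at y, so the antecedent holds at x; validity forces ◇^1p at z, giving a w with zR^1w and yR^1w.
First-order correspondent: ∀x ∀z (xR²z → ∃w (xRw ∧ zRw)).

∀x ∀z (xR²z → ∃w (xRw ∧ zRw))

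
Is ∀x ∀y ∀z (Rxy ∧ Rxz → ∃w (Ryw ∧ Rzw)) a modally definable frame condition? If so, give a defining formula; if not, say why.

The condition is convergence. A defining modal formula is ◇□q → □◇q.
Suppose ◇□q→□◇q is valid. Take Rxy, Rxz and set V(q)={w : Ryw}. Then □q at y so ◇□q at x, so □◇q at x, so ◇q at z, giving w with Rzw and Ryw.

Yes, by ◇□q → □◇q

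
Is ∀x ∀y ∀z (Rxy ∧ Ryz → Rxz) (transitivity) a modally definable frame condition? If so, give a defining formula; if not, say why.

Yes, by □q → □□q

Yes: it is transitivity, defined by the 4 schema □q → □□q.
Suppose □q→□□q is valid. Take Rxy, Ryz and set V(q)={w : Rxw}. Then □q at x, so □□q at x, so □q at y, so q at z, i.e. Rxz.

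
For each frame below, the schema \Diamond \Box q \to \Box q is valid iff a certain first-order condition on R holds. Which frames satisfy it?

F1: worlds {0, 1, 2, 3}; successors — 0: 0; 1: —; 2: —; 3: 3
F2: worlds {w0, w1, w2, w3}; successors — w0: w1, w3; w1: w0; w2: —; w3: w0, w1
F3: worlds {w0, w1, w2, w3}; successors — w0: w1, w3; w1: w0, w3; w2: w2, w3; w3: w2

F1

Frame correspondent (Sahlqvist): \forall x \forall y \forall z (Rxy \wedge Rxz \to Ryz) — i.e. the Euclidean property.
F1: ✓.
F2: fails — Rw0w1 and Rw0w1 but not Rw1w1.
F3: fails — Rw0w1 and Rw0w1 but not Rw1w1.
Valid on: F1.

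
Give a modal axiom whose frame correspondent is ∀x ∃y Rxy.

□p → ◇p

This is seriality; the standard corresponding axiom is D: □p → ◇p.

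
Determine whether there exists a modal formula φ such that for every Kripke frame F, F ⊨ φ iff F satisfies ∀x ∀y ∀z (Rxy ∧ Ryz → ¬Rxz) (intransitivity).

Any modally definable frame class is closed under surjective bounded morphisms.
The 3-cycle (worlds s,t,u with s→t→u→s) is intransitive. Mapping every world to a single reflexive point • is a surjective bounded morphism; the reflexive point is not intransitive (R••∧R•• but R••).
So the class is not modally definable.

No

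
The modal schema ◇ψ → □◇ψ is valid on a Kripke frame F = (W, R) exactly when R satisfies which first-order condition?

Suppose ◇ψ→□◇ψ is valid. Take Rxy, Rxz and set V(ψ)={y}. Then ◇ψ at x, so □◇ψ at x, so ◇ψ at z, so some w with Rzw has ψ; w=y, i.e. Rzy. By symmetry of the argument, Ryz.
Conversely, on a frame with the Euclidean property the schema holds at every world under every valuation.
So the correspondent is the Euclidean property.

the Euclidean property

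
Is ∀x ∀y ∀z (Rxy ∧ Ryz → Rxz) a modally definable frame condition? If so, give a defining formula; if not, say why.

Yes: it is transitivity, defined by the 4 schema □r → □□r.
Suppose □r→□□r is valid. Take Rxy, Ryz and set V(r)={w : Rxw}. Then □r at x, so □□r at x, so □r at y, so r at z, i.e. Rxz.

Yes — defined by □r → □□r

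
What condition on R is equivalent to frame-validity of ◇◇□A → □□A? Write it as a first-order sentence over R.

∀x ∀y ∀z ((xR²y ∧ xR²z) → ∃w (yRw ∧ z = w))

This is a Sahlqvist (Geach-type) schema ◇^2□^1A → □^2◇^0A.
Minimal-valuation argument: fix x; take any y with xR^2y and any z with xR^2z. Set V(A) to the set of worlds R-reachable from y in exactly 1 step. Then □^1A holds at y, so the antecedent holds at x; validity forces ◇^0A at z, giving a w with zR^0w and yR^1w.
First-order correspondent: ∀x ∀y ∀z ((xR²y ∧ xR²z) → ∃w (yRw ∧ z = w)).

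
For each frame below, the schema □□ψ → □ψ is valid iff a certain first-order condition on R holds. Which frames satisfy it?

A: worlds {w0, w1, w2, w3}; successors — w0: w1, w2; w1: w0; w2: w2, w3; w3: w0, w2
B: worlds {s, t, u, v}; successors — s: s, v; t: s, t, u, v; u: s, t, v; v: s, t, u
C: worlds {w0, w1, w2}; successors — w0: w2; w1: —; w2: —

B

This is the axiom for density; its first-order frame correspondent is ∀x ∀y (Rxy → ∃z (Rxz ∧ Rzy)).
A: fails — Rw1w0 but no z with Rw1z and Rzw0.
B: condition met.
C: fails — Rw0w2 but no z with Rw0z and Rzw2.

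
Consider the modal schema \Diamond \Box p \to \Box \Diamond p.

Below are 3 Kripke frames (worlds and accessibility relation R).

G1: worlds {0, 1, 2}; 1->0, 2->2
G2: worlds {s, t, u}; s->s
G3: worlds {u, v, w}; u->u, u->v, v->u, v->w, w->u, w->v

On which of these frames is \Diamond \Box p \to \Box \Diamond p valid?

This is the axiom for convergence; its first-order frame correspondent is \forall x \forall y \forall z (Rxy \wedge Rxz \to \exists w (Ryw \wedge Rzw)).
G1: fails — R10 and R10 but 0 and 0 have no common successor.
G2: satisfies the condition.
G3: satisfies the condition.
Valid on: G2, G3.

G2, G3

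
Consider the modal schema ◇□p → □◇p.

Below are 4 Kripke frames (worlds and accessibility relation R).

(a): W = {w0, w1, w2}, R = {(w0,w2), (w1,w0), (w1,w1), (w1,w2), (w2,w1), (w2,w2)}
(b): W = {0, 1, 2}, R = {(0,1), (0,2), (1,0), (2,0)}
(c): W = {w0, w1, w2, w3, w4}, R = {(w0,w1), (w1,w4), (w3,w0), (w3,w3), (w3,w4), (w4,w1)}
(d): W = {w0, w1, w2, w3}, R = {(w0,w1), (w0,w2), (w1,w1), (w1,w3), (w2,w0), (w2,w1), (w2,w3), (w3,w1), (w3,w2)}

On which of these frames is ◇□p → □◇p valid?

(a), (b), (d)

The schema corresponds to convergence: ∀x ∀y ∀z (Rxy ∧ Rxz → ∃w (Ryw ∧ Rzw)).
(a): condition met.
(b): condition met.
(c): fails — Rw3w0 and Rw3w3 but w0 and w3 have no common successor.
(d): condition met.
Valid on: (a), (b), (d).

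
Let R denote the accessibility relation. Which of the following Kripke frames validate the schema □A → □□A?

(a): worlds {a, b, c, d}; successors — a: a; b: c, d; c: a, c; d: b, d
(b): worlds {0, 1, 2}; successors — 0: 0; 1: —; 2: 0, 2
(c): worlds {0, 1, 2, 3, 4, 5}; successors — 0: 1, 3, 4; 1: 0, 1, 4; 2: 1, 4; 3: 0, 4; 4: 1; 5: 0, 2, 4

Frame correspondent (Sahlqvist): ∀x ∀y ∀z (Rxy ∧ Ryz → Rxz) — i.e. transitivity.
(a): fails — Rbc and Rca but not Rba.
(b): holds.
(c): fails — R10 and R03 but not R13.

(b)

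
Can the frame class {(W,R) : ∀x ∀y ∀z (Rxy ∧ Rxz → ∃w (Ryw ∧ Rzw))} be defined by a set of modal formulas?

The condition is convergence. A defining modal formula is ◇□q → □◇q.
Suppose ◇□q→□◇q is valid. Take Rxy, Rxz and set V(q)={w : Ryw}. Then □q at y so ◇□q at x, so □◇q at x, so ◇q at z, giving w with Rzw and Ryw.

Definable; ◇□q → □◇q defines it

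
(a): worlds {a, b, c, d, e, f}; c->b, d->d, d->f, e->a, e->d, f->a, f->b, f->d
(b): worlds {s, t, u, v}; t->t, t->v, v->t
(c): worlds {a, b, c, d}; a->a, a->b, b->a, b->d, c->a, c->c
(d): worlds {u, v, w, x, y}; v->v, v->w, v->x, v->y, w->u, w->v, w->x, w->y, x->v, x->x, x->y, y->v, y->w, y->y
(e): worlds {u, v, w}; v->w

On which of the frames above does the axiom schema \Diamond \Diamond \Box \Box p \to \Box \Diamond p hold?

(b), (e)

Frame correspondent (Sahlqvist): \forall x \forall y \forall z ((x R^2 y \wedge xRz) \to \exists w (y R^2 w \wedge zRw)) — i.e. a generalized confluence (Geach) condition.
(a): fails — dR²a, dRd but no w with aR²w and dRw.
(b): satisfies the condition.
(c): fails — aR²d, aRa but no w with dR²w and aRw.
(d): fails — vR²u, vRv but no t with uR²t and vRt.
(e): satisfies the condition.
Valid on: (b), (e).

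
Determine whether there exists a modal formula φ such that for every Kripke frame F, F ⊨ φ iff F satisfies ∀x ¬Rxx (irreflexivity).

Modal frame validity is preserved under surjective bounded morphisms.
The 5-cycle (worlds a,b,c,d,e with a→b→c→d→e→a) is irreflexive, and the map sending every world to a single reflexive point • is a surjective bounded morphism (forth: every edge maps to (•,•); back: every world has a successor). So any modal formula valid on the 5-cycle is also valid on the reflexive point, which is not irreflexive.
So the class is not modally definable.

No — not modally definable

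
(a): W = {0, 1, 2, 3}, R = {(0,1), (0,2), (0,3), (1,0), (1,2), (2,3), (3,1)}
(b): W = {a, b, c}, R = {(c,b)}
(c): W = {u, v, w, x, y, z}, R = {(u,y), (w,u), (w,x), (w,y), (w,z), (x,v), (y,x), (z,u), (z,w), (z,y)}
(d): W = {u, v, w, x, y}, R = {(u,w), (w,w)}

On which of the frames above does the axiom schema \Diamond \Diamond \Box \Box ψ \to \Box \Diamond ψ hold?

(b), (d)

The schema corresponds to a generalized confluence (Geach) condition: \forall x \forall y \forall z ((x R^2 y \wedge xRz) \to \exists w (y R^2 w \wedge zRw)).
(a): fails — 0R²2, 0R1 but no w with 2R²w and 1Rw.
(b): satisfies the condition.
(c): fails — uR²x, uRy but no t with xR²t and yRt.
(d): satisfies the condition.
Valid on: (b), (d).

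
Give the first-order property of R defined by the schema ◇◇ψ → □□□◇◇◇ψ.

This is a Sahlqvist (Geach-type) schema ◇^2□^0ψ → □^3◇^3ψ.
Minimal-valuation argument: fix x; take any y with xR^2y and any z with xR^3z. Set V(ψ) to the set of worlds R-reachable from y in exactly 0 steps. Then □^0ψ holds at y, so the antecedent holds at x; validity forces ◇^3ψ at z, giving a w with zR^3w and yR^0w.
First-order correspondent: ∀x ∀y ∀z ((xR²y ∧ xR³z) → ∃w (y = w ∧ zR³w)).

∀x ∀y ∀z ((xR²y ∧ xR³z) → ∃w (y = w ∧ zR³w))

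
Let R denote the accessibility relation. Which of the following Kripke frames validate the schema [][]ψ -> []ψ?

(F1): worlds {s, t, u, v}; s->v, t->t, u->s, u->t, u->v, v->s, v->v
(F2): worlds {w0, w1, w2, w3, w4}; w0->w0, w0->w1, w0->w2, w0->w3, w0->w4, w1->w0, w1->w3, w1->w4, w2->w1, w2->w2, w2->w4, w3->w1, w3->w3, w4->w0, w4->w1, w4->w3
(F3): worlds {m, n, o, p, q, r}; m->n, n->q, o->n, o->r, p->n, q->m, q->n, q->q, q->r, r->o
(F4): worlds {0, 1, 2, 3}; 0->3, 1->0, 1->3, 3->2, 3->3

The schema corresponds to density: forall x forall y (Rxy -> exists z (Rxz & Rzy)).
(F1): holds.
(F2): holds.
(F3): fails — Ron but no z with Roz and Rzn.
(F4): fails — R10 but no z with R1z and Rz0.
Valid on: (F1), (F2).

(F1), (F2)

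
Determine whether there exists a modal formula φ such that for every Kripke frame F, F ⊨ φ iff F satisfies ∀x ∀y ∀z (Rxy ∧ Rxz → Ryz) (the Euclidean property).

Yes — defined by ◇p → □◇p

The condition is the Euclidean property. A defining modal formula is ◇p → □◇p.
Suppose ◇p→□◇p is valid. Take Rxy, Rxz and set V(p)={y}. Then ◇p at x, so □◇p at x, so ◇p at z, so some w with Rzw has p; w=y, i.e. Rzy. By symmetry of the argument, Ryz.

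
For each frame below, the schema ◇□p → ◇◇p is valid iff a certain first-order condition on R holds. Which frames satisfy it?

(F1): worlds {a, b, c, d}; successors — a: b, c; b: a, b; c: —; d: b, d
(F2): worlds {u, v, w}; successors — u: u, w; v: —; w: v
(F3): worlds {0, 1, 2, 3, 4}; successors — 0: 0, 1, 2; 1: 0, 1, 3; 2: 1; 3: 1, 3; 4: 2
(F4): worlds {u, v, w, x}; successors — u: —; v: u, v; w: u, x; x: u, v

(F3)

Frame correspondent (Sahlqvist): ∀x ∀y (xRy → ∃w (yRw ∧ xR²w)) — i.e. a generalized confluence (Geach) condition.
(F1): fails — aRc but no w with cRw and aR²w.
(F2): fails — wRv but no t with vRt and wR²t.
(F3): holds.
(F4): fails — vRu but no t with uRt and vR²t.
Valid on: (F3).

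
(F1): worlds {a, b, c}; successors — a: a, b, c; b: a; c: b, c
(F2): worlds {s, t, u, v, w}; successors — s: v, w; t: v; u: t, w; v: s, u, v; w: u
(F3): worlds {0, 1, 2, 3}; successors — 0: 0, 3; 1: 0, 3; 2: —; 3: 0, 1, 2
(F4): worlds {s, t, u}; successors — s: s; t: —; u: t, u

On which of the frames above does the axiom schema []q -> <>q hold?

(F1), (F2)

The schema corresponds to seriality: forall x exists y Rxy.
(F1): ✓.
(F2): ✓.
(F3): fails — world 2 has no successor.
(F4): fails — world t has no successor.
Valid on: (F1), (F2).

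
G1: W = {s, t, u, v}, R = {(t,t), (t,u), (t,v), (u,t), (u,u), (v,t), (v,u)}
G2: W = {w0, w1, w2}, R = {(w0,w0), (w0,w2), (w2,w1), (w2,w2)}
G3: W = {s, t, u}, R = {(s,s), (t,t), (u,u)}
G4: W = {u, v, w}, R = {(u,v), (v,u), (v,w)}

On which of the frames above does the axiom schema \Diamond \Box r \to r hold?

Frame correspondent (Sahlqvist): \forall x \forall y (Rxy \to Ryx) — i.e. symmetry.
G1: fails — Rvu but not Ruv.
G2: fails — Rw0w2 but not Rw2w0.
G3: ✓.
G4: fails — Rvw but not Rwv.
Valid on: G3.

G3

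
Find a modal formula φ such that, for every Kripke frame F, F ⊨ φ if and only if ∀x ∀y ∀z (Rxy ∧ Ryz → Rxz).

This is transitivity; the standard corresponding axiom is 4: □ψ → □□ψ.
Suppose □ψ→□□ψ is valid. Take Rxy, Ryz and set V(ψ)={w : Rxw}. Then □ψ at x, so □□ψ at x, so □ψ at y, so ψ at z, i.e. Rxz.

□ψ → □□ψ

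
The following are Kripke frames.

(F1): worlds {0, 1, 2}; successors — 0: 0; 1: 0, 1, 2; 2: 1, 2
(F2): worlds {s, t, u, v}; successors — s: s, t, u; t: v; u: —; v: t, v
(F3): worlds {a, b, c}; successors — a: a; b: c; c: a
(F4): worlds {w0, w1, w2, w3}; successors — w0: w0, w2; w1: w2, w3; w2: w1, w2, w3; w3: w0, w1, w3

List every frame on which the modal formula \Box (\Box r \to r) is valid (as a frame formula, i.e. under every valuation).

The schema corresponds to shift-reflexivity: \forall x \forall y (Rxy \to Ryy).
(F1): holds.
(F2): fails — Rvt but not Rtt.
(F3): fails — Rbc but not Rcc.
(F4): fails — Rw3w1 but not Rw1w1.
Valid on: (F1).

(F1)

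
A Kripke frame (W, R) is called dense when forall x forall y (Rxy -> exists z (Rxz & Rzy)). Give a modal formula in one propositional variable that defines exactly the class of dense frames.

A defining formula is □□q → □q (the C4 axiom).
Suppose □□q→□q is valid. Take Rxy and set V(q)={w : xR²w}. Then □□q at x, so □q at x, so q at y, i.e. ∃z(Rxz∧Rzy).

□□q → □q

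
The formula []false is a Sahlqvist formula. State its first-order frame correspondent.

□⊥ is valid iff no world has any successor (otherwise □⊥ fails at any world with one).

emptiness of R: forall x forall y ~Rxy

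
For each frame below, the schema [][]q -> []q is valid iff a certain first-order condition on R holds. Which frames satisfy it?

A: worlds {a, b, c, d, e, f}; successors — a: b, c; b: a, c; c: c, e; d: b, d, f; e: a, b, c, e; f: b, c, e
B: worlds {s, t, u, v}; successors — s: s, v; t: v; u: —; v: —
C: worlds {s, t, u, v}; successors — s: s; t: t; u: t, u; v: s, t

This is the axiom for density; its first-order frame correspondent is forall x forall y (Rxy -> exists z (Rxz & Rzy)).
A: fails — Rab but no z with Raz and Rzb.
B: fails — Rtv but no z with Rtz and Rzv.
C: holds.

C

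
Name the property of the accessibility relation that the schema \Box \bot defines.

□⊥ is valid iff no world has any successor (otherwise □⊥ fails at any world with one).

emptiness of R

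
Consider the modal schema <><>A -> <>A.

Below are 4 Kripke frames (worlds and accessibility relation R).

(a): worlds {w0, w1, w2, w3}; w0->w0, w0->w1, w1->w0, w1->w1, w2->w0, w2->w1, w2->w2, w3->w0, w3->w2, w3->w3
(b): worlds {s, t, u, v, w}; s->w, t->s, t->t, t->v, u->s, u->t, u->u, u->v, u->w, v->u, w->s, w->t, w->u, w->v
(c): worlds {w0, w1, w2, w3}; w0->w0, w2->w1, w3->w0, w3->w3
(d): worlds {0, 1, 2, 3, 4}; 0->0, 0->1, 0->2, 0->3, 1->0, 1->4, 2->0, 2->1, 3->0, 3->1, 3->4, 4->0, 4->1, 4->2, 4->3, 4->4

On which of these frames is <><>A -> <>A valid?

This is the axiom for transitivity; its first-order frame correspondent is forall x forall y forall z (Rxy & Ryz -> Rxz).
(a): fails — Rw3w2 and Rw2w1 but not Rw3w1.
(b): fails — Rtv and Rvu but not Rtu.
(c): satisfies the condition.
(d): fails — R10 and R02 but not R12.
Valid on: (c).

(c)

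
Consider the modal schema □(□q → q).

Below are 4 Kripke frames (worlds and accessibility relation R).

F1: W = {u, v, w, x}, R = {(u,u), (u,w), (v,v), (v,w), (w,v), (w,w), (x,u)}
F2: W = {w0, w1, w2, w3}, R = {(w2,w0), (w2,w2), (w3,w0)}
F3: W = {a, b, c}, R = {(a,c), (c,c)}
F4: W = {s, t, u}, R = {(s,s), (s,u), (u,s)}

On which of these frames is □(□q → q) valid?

F1, F3

The schema corresponds to shift-reflexivity: ∀x ∀y (Rxy → Ryy).
F1: condition met.
F2: fails — Rw3w0 but not Rw0w0.
F3: condition met.
F4: fails — Rsu but not Ruu.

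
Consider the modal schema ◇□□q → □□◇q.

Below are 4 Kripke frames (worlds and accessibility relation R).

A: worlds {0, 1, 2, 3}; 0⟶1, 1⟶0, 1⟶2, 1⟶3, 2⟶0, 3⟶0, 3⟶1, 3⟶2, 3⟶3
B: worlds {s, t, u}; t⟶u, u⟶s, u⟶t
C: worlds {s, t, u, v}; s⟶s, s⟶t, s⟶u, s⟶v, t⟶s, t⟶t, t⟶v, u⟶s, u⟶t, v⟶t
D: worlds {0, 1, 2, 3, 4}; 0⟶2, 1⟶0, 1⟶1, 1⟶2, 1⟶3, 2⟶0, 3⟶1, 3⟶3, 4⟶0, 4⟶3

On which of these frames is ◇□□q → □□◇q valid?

C

This is the axiom for a generalized confluence (Geach) condition; its first-order frame correspondent is ∀x ∀y ∀z ((xRy ∧ xR²z) → ∃w (yR²w ∧ zRw)).
A: fails — 1R0, 1R²0 but no w with 0R²w and 0Rw.
B: fails — tRu, tR²s but no w with uR²w and sRw.
C: satisfies the condition.
D: fails — 1R0, 1R²0 but no w with 0R²w and 0Rw.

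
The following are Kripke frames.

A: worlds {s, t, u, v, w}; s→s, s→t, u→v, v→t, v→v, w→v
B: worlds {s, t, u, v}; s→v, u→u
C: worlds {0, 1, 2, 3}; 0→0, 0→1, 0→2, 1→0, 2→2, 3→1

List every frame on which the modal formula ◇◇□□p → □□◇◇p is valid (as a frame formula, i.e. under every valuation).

The schema corresponds to a generalized confluence (Geach) condition: ∀x ∀y ∀z ((xR²y ∧ xR²z) → ∃w (yR²w ∧ zR²w)).
A: fails — sR²s, sR²t but no w* with sR²w* and tR²w*.
B: satisfies the condition.
C: satisfies the condition.
Valid on: B, C.

B, C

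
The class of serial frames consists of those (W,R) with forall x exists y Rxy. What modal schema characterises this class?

□r → ◇r

A defining formula is □r → ◇r (the D axiom).
Suppose □r→◇r is valid. At any x set V(r)=W. Then □r at x, so ◇r at x, so x has a successor.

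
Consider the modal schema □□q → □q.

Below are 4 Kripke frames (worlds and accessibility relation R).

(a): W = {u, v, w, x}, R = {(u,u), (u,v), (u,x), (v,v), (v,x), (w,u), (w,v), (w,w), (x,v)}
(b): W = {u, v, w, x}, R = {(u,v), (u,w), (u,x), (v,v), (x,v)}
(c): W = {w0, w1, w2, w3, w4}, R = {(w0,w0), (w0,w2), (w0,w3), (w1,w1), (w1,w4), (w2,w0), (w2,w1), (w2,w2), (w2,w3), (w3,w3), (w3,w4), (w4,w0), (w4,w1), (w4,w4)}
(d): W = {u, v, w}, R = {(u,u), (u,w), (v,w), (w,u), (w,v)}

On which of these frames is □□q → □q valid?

This is the axiom for density; its first-order frame correspondent is ∀x ∀y (Rxy → ∃z (Rxz ∧ Rzy)).
(a): satisfies the condition.
(b): fails — Ruw but no z with Ruz and Rzw.
(c): satisfies the condition.
(d): fails — Rvw but no z with Rvz and Rzw.
Valid on: (a), (c).

(a), (c)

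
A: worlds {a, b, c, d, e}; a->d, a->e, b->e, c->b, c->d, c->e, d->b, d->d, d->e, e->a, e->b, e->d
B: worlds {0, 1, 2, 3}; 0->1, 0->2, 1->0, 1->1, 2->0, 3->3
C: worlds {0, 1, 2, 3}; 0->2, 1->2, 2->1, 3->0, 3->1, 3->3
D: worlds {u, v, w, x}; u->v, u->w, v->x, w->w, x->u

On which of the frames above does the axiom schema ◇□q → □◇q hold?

B

The schema corresponds to convergence: ∀x ∀y ∀z (Rxy ∧ Rxz → ∃w (Ryw ∧ Rzw)).
A: fails — Rcb and Rce but b and e have no common successor.
B: ✓.
C: fails — R31 and R33 but 1 and 3 have no common successor.
D: fails — Ruv and Ruw but v and w have no common successor.
Valid on: B.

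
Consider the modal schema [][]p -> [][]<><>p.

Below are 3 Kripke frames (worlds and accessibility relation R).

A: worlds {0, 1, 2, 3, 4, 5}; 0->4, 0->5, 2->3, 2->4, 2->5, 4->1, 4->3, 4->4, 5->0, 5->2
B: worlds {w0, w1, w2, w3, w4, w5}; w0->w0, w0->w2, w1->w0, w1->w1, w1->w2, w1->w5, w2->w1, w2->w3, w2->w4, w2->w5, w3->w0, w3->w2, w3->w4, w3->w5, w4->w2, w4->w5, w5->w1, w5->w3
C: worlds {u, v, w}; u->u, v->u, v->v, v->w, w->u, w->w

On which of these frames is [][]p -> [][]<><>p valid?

B, C

This is the axiom for a generalized confluence (Geach) condition; its first-order frame correspondent is forall x forall z (x R^2 z -> exists w (x R^2 w & z R^2 w)).
A: fails — 0R²1 but no w with 0R²w and 1R²w.
B: ✓.
C: ✓.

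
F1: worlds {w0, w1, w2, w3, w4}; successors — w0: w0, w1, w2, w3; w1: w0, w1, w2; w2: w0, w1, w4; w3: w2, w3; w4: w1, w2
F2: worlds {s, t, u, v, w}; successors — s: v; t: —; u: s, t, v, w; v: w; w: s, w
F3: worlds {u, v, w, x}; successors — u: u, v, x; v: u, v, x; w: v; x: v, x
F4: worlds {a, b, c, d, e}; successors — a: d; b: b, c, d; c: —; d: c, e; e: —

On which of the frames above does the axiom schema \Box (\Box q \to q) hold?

F3

This is the axiom for shift-reflexivity; its first-order frame correspondent is \forall x \forall y (Rxy \to Ryy).
F1: fails — Rw1w2 but not Rw2w2.
F2: fails — Ruv but not Rvv.
F3: satisfies the condition.
F4: fails — Rbc but not Rcc.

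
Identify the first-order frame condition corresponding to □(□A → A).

Suppose □(□A→A) is valid. Take Rxy and set V(A)={w : Ryw}. Then at y, □A holds; since □(□A→A) at x, □A→A at y, so A at y, i.e. Ryy.

shift-reflexivity: ∀x ∀y (Rxy → Ryy)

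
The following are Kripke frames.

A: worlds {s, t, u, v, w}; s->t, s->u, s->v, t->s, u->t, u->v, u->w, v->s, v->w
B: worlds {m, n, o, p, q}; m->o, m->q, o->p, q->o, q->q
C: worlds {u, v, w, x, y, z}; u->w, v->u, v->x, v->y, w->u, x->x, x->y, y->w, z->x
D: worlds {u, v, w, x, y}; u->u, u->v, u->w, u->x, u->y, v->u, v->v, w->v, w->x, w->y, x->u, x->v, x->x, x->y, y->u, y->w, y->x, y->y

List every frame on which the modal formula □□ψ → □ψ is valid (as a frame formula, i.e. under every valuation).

D

This is the axiom for density; its first-order frame correspondent is ∀x ∀y (Rxy → ∃z (Rxz ∧ Rzy)).
A: fails — Ruv but no z with Ruz and Rzv.
B: fails — Rop but no z with Roz and Rzp.
C: fails — Ruw but no t with Rut and Rtw.
D: holds.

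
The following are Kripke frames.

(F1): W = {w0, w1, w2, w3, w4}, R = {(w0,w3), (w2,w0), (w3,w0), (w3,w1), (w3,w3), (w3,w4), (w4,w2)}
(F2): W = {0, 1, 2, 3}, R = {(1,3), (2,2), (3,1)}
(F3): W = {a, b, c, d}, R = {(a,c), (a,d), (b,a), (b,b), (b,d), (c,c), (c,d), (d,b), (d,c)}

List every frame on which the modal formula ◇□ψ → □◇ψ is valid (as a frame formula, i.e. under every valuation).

(F2), (F3)

Frame correspondent (Sahlqvist): ∀x ∀y ∀z (Rxy ∧ Rxz → ∃w (Ryw ∧ Rzw)) — i.e. convergence.
(F1): fails — Rw3w1 and Rw3w1 but w1 and w1 have no common successor.
(F2): condition met.
(F3): condition met.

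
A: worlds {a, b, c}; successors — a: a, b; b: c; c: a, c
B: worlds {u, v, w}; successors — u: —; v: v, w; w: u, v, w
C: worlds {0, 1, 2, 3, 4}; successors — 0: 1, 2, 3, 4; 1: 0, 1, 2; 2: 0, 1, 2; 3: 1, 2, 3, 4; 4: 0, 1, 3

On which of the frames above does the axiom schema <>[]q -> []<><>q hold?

Frame correspondent (Sahlqvist): forall x forall y forall z ((xRy & xRz) -> exists w (yRw & z R^2 w)) — i.e. a generalized confluence (Geach) condition.
A: condition met.
B: fails — wRu, wRu but no t with uRt and uR²t.
C: condition met.
Valid on: A, C.

A, C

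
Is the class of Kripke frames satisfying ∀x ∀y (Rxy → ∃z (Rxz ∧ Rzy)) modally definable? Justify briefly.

This is a Sahlqvist condition; the C4 axiom □□q → □q defines it.
Suppose □□q→□q is valid. Take Rxy and set V(q)={w : xR²w}. Then □□q at x, so □q at x, so q at y, i.e. ∃z(Rxz∧Rzy).

Yes — defined by □□q → □q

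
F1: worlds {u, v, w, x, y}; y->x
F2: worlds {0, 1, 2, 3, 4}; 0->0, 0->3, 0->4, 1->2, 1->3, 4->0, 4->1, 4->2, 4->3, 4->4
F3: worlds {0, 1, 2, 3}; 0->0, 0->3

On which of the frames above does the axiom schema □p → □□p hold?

F1, F3

Frame correspondent (Sahlqvist): ∀x ∀y ∀z (Rxy ∧ Ryz → Rxz) — i.e. transitivity.
F1: condition met.
F2: fails — R04 and R42 but not R02.
F3: condition met.
Valid on: F1, F3.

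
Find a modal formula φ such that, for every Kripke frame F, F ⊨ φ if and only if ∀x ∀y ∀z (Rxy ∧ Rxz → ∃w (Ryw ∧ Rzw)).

A defining formula is ◇□p → □◇p (the .2 axiom).

◇□p → □◇p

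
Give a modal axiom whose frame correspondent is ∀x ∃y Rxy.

□r → ◇r

A defining formula is □r → ◇r (the D axiom).
Suppose □r→◇r is valid. At any x set V(r)=W. Then □r at x, so ◇r at x, so x has a successor.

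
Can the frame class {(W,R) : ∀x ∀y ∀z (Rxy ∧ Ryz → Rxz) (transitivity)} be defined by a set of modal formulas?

Yes — defined by □r → □□r

The condition is transitivity. A defining modal formula is □r → □□r.
Suppose □r→□□r is valid. Take Rxy, Ryz and set V(r)={w : Rxw}. Then □r at x, so □□r at x, so □r at y, so r at z, i.e. Rxz.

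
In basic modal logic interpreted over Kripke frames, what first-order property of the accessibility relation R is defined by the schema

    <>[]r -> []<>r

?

Suppose ◇□r→□◇r is valid. Take Rxy, Rxz and set V(r)={w : Ryw}. Then □r at y so ◇□r at x, so □◇r at x, so ◇r at z, giving w with Rzw and Ryw.

Convergence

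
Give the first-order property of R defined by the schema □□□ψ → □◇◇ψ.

∀x ∀z (xRz → ∃w (xR³w ∧ zR²w))

This is a Sahlqvist (Geach-type) schema ◇^0□^3ψ → □^1◇^2ψ.
Minimal-valuation argument: fix x; take any y with xR^0y and any z with xR^1z. Set V(ψ) to the set of worlds R-reachable from y in exactly 3 steps. Then □^3ψ holds at y, so the antecedent holds at x; validity forces ◇^2ψ at z, giving a w with zR^2w and yR^3w.
First-order correspondent: ∀x ∀z (xRz → ∃w (xR³w ∧ zR²w)).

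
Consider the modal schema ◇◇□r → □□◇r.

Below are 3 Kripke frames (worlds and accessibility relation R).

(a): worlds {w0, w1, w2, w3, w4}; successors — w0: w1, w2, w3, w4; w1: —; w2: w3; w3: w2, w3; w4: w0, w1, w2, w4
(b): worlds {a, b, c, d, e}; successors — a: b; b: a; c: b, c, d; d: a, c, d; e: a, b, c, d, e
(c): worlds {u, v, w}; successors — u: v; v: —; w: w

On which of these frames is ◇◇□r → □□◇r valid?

(c)

This is the axiom for a generalized confluence (Geach) condition; its first-order frame correspondent is ∀x ∀y ∀z ((xR²y ∧ xR²z) → ∃w (yRw ∧ zRw)).
(a): fails — w0R²w0, w0R²w1 but no w with w0Rw and w1Rw.
(b): fails — cR²a, cR²b but no w with aRw and bRw.
(c): holds.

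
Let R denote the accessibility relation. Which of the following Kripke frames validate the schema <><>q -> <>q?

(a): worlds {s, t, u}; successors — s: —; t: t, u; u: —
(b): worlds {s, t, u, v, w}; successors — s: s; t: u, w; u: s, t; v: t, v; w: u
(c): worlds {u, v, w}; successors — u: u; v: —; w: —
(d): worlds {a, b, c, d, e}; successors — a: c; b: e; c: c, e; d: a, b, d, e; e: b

(a), (c)

Frame correspondent (Sahlqvist): forall x forall y forall z (Rxy & Ryz -> Rxz) — i.e. transitivity.
(a): holds.
(b): fails — Rwu and Rut but not Rwt.
(c): holds.
(d): fails — Reb and Rbe but not Ree.
Valid on: (a), (c).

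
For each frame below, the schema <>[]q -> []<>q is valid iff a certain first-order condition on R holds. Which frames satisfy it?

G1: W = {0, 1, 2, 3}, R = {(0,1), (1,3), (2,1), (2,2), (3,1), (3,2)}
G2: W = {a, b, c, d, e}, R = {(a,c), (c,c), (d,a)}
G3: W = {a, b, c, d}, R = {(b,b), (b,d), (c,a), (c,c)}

Frame correspondent (Sahlqvist): forall x forall y forall z (Rxy & Rxz -> exists w (Ryw & Rzw)) — i.e. convergence.
G1: fails — R22 and R21 but 2 and 1 have no common successor.
G2: ✓.
G3: fails — Rbd and Rbd but d and d have no common successor.
Valid on: G2.

G2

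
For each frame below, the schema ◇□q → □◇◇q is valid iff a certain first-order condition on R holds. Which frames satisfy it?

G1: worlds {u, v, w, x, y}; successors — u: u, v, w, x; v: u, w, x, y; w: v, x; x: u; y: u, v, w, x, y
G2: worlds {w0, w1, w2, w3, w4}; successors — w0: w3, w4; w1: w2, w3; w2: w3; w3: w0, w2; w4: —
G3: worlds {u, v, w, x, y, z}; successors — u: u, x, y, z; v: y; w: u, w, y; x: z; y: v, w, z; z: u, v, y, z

This is the axiom for a generalized confluence (Geach) condition; its first-order frame correspondent is ∀x ∀y ∀z ((xRy ∧ xRz) → ∃w (yRw ∧ zR²w)).
G1: condition met.
G2: fails — w0Rw3, w0Rw3 but no w with w3Rw and w3R²w.
G3: fails — yRv, yRv but no t with vRt and vR²t.

G1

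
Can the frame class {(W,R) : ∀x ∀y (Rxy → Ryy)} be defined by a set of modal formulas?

Definable; □(□r → r) defines it

This is a Sahlqvist condition; the T□ axiom □(□r → r) defines it.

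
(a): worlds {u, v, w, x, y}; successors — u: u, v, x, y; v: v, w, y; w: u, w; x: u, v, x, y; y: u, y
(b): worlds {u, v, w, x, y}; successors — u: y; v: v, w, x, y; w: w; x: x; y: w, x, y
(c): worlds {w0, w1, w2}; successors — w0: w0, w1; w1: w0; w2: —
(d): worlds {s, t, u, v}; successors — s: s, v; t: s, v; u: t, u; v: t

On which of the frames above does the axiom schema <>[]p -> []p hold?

The schema corresponds to the Euclidean property: forall x forall y forall z (Rxy & Rxz -> Ryz).
(a): fails — Ruv and Ruu but not Rvu.
(b): fails — Rvw and Rvv but not Rwv.
(c): fails — Rw0w1 and Rw0w1 but not Rw1w1.
(d): fails — Rsv and Rsv but not Rvv.
Valid on no frame.

none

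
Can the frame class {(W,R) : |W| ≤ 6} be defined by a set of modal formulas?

No

Modal frame validity is preserved under disjoint unions.
Any modal formula valid on each of 7 disjoint one-world frames is valid on their disjoint union (validity is preserved under disjoint unions). Each one-world frame has |W|=1≤6, but the union has |W|=7.
So the class is not modally definable.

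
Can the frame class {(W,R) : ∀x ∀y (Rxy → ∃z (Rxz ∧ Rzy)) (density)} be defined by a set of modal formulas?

This is a Sahlqvist condition; the C4 axiom □□r → □r defines it.
Suppose □□r→□r is valid. Take Rxy and set V(r)={w : xR²w}. Then □□r at x, so □r at x, so r at y, i.e. ∃z(Rxz∧Rzy).

Yes, by □□r → □r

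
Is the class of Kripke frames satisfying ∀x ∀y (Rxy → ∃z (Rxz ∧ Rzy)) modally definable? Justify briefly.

Definable; □□q → □q defines it

Yes: it is density, defined by the C4 schema □□q → □q.
Suppose □□q→□q is valid. Take Rxy and set V(q)={w : xR²w}. Then □□q at x, so □q at x, so q at y, i.e. ∃z(Rxz∧Rzy).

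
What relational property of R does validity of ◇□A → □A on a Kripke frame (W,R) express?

Equivalently (dual form): ◇A → □◇A.
Suppose ◇A→□◇A is valid. Take Rxy, Rxz and set V(A)={y}. Then ◇A at x, so □◇A at x, so ◇A at z, so some w with Rzw has A; w=y, i.e. Rzy. By symmetry of the argument, Ryz.

the Euclidean property: ∀x ∀y ∀z (Rxy ∧ Rxz → Ryz)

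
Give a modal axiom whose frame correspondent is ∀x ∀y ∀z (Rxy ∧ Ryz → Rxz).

The condition is transitivity. The 4 schema □ψ → □□ψ defines it.
Suppose □ψ→□□ψ is valid. Take Rxy, Ryz and set V(ψ)={w : Rxw}. Then □ψ at x, so □□ψ at x, so □ψ at y, so ψ at z, i.e. Rxz.

□ψ → □□ψ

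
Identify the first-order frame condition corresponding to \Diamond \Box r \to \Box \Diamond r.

Convergence

This schema is the .2 axiom.
Its frame correspondent is convergence — \forall x \forall y \forall z (Rxy \wedge Rxz \to \exists w (Ryw \wedge Rzw)).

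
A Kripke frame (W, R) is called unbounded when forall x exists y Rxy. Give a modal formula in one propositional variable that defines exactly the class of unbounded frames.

□p → ◇p

This is seriality; the standard corresponding axiom is D: □p → ◇p.
Suppose □p→◇p is valid. At any x set V(p)=W. Then □p at x, so ◇p at x, so x has a successor.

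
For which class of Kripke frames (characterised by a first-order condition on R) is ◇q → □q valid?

This schema is the CD axiom.
It corresponds to partial functionality: ∀x ∀y ∀z (Rxy ∧ Rxz → y = z).

Partial functionality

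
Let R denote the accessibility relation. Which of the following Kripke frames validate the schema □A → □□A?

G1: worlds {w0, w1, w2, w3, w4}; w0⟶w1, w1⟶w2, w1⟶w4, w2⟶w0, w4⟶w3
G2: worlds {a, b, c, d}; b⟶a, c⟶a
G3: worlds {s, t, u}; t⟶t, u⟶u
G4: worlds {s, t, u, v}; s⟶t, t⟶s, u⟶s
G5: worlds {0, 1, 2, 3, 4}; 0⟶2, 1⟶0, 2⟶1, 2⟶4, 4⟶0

This is the axiom for transitivity; its first-order frame correspondent is ∀x ∀y ∀z (Rxy ∧ Ryz → Rxz).
G1: fails — Rw1w2 and Rw2w0 but not Rw1w0.
G2: condition met.
G3: condition met.
G4: fails — Rus and Rst but not Rut.
G5: fails — R10 and R02 but not R12.

G2, G3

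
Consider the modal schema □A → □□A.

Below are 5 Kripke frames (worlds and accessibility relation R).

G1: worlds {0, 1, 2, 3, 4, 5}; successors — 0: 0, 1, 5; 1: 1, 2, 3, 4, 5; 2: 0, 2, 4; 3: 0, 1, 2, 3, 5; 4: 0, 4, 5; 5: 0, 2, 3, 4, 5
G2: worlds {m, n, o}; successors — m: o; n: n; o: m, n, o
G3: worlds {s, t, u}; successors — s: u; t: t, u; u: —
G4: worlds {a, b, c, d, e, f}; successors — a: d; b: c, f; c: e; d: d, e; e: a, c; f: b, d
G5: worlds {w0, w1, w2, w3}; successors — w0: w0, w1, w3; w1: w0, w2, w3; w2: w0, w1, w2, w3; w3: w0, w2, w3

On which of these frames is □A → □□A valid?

Frame correspondent (Sahlqvist): ∀x ∀y ∀z (Rxy ∧ Ryz → Rxz) — i.e. transitivity.
G1: fails — R53 and R31 but not R51.
G2: fails — Rmo and Rom but not Rmm.
G3: holds.
G4: fails — Rbc and Rce but not Rbe.
G5: fails — Rw1w2 and Rw2w1 but not Rw1w1.
Valid on: G3.

G3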